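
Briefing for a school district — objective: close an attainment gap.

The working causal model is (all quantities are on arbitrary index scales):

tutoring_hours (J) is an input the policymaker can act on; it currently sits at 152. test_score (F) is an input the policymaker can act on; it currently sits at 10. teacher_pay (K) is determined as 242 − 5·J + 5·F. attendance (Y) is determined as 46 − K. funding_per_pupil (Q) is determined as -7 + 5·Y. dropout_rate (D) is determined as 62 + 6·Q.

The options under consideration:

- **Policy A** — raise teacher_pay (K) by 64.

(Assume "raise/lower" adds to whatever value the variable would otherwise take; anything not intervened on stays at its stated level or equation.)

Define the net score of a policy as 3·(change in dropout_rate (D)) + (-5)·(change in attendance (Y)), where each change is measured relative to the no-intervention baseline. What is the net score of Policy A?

-5440

Baseline:
  J = 152
  F = 10
  K = 242 − 5·152 + 5·10 = -468
  Y = 46 − (-468) = 514
  Q = -7 + 5·514 = 2563
  D = 62 + 6·2563 = 15440
Policy A (K + 64):
  J = 152
  F = 10
  K = 242 − 5·152 + 5·10 (+64 from intervention) = -404
  Y = 46 − (-404) = 450
  Q = -7 + 5·450 = 2243
  D = 62 + 6·2243 = 13520
ΔD = 13520 − 15440 = -1920; ΔY = 450 − 514 = -64
Score = 3·(-1920) + (-5)·(-64) = -5440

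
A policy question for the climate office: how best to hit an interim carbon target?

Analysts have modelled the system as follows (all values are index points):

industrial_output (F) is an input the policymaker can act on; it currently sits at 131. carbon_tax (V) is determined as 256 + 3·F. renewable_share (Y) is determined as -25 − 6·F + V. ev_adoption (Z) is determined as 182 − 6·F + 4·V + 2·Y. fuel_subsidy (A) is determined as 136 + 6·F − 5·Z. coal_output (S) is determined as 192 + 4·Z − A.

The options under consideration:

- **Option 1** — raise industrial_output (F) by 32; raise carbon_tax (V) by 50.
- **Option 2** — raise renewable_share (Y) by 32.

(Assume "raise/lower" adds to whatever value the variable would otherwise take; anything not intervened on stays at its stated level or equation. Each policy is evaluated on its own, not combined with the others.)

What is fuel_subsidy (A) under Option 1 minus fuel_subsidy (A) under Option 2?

-988

Option 1 (F + 32, V + 50):
  F = 131 + 32 = 163
  V = 256 + 3·163 (+50 from intervention) = 795
  Y = -25 − 6·163 + 795 = -208
  Z = 182 − 6·163 + 4·795 + 2·(-208) = 1968
  A = 136 + 6·163 − 5·1968 = -8726
Option 2 (Y + 32):
  F = 131
  V = 256 + 3·131 = 649
  Y = -25 − 6·131 + 649 (+32 from intervention) = -130
  Z = 182 − 6·131 + 4·649 + 2·(-130) = 1732
  A = 136 + 6·131 − 5·1732 = -7738
A: -8726 − (-7738) = -988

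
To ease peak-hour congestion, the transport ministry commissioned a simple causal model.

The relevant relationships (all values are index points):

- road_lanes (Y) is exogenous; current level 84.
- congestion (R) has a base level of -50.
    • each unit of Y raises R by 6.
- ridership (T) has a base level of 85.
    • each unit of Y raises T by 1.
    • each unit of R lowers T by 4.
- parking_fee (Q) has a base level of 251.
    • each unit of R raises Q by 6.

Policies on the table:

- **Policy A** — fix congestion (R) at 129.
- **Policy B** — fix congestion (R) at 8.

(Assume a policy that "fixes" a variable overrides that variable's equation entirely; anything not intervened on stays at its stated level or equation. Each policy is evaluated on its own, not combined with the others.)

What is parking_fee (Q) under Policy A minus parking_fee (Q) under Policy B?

Policy A (R := 129):
  Y = 84
  R = 129
  Q = 251 + 6·129 = 1025
Policy B (R := 8):
  Y = 84
  R = 8
  Q = 251 + 6·8 = 299
Q: 1025 − 299 = 726

726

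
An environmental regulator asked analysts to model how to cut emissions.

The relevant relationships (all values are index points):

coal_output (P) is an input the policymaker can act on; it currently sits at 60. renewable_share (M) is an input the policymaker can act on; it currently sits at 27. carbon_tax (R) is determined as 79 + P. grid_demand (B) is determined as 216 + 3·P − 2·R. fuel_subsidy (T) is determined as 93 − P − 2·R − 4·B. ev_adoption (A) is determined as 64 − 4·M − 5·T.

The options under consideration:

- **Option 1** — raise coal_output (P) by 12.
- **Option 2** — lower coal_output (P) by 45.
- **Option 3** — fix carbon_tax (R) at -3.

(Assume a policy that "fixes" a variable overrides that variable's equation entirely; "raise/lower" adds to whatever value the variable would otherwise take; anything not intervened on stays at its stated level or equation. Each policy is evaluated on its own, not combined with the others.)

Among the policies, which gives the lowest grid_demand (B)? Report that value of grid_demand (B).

Option 1 (P + 12):
  P = 60 + 12 = 72
  R = 79 + 72 = 151
  B = 216 + 3·72 − 2·151 = 130
Option 2 (P − 45):
  P = 60 − 45 = 15
  R = 79 + 15 = 94
  B = 216 + 3·15 − 2·94 = 73
Option 3 (R := -3):
  P = 60
  R = -3
  B = 216 + 3·60 − 2·(-3) = 402
Comparing — Option 1: B=130, Option 2: B=73, Option 3: B=402. Lowest is 73 (Option 2).

73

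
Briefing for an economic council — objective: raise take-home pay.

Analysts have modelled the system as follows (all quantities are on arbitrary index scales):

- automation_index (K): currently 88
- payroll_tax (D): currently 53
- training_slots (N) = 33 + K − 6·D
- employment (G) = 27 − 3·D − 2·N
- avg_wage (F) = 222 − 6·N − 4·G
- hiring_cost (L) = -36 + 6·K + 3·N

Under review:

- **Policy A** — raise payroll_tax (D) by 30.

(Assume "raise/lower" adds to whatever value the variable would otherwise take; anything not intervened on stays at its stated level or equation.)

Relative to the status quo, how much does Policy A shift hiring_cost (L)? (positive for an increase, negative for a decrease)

-540

Baseline:
  K = 88
  D = 53
  N = 33 + 88 − 6·53 = -197
  L = -36 + 6·88 + 3·(-197) = -99
Policy A (D + 30):
  K = 88
  D = 53 + 30 = 83
  N = 33 + 88 − 6·83 = -377
  L = -36 + 6·88 + 3·(-377) = -639
Change in L: -639 − (-99) = -540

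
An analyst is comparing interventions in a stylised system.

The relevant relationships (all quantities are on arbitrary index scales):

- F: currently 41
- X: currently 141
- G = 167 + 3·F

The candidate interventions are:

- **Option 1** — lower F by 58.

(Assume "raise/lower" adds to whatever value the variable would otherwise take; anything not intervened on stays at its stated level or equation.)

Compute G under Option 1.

116

Option 1 (F − 58):
  F = 41 − 58 = -17
  G = 167 + 3·(-17) = 116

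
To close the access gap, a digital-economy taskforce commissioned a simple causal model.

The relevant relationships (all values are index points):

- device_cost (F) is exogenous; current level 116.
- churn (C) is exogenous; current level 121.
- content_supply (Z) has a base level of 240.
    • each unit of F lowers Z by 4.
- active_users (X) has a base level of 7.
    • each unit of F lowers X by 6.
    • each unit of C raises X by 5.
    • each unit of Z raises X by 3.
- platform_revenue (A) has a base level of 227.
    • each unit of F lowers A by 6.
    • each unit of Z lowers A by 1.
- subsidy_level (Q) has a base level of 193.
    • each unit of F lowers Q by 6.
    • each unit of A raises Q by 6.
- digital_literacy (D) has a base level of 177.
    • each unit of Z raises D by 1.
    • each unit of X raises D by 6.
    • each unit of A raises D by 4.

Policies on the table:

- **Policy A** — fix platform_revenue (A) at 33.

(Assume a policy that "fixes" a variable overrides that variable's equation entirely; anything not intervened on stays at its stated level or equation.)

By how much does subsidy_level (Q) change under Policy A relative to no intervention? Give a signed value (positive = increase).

Baseline:
  F = 116
  Z = 240 − 4·116 = -224
  A = 227 − 6·116 − (-224) = -245
  Q = 193 − 6·116 + 6·(-245) = -1973
Policy A (A := 33):
  F = 116
  Z = 240 − 4·116 = -224
  A = 33
  Q = 193 − 6·116 + 6·33 = -305
Change in Q: -305 − (-1973) = 1668

1668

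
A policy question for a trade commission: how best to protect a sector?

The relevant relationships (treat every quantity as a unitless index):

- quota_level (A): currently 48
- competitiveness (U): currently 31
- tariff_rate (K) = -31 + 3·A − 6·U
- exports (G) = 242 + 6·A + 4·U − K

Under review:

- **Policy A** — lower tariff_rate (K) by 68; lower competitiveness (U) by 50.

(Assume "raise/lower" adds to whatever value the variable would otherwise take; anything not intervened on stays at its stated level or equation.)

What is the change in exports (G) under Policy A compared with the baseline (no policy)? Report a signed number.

-432

Baseline:
  A = 48
  U = 31
  K = -31 + 3·48 − 6·31 = -73
  G = 242 + 6·48 + 4·31 − (-73) = 727
Policy A (K − 68, U − 50):
  A = 48
  U = 31 − 50 = -19
  K = -31 + 3·48 − 6·(-19) (−68 from intervention) = 159
  G = 242 + 6·48 + 4·(-19) − 159 = 295
Change in G: 295 − 727 = -432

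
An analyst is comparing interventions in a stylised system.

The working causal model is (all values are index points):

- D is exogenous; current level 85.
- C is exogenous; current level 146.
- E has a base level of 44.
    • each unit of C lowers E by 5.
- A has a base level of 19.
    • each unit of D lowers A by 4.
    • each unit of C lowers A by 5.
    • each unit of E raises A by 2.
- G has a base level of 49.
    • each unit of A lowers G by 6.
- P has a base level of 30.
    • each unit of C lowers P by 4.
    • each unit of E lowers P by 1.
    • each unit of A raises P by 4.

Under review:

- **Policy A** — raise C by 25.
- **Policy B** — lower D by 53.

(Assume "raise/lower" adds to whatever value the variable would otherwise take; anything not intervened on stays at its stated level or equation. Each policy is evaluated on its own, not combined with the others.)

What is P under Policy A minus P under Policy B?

Policy A (C + 25):
  D = 85
  C = 146 + 25 = 171
  E = 44 − 5·171 = -811
  A = 19 − 4·85 − 5·171 + 2·(-811) = -2798
  P = 30 − 4·171 − (-811) + 4·(-2798) = -11035
Policy B (D − 53):
  D = 85 − 53 = 32
  C = 146
  E = 44 − 5·146 = -686
  A = 19 − 4·32 − 5·146 + 2·(-686) = -2211
  P = 30 − 4·146 − (-686) + 4·(-2211) = -8712
P: -11035 − (-8712) = -2323

-2323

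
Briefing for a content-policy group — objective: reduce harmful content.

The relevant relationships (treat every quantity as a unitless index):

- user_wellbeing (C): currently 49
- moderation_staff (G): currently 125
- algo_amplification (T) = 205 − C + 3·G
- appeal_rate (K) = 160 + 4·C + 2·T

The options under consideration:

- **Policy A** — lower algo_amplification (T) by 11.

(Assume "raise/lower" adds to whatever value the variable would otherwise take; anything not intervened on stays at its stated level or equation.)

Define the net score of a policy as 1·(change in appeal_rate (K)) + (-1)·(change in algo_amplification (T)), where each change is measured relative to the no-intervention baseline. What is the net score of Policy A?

Baseline:
  C = 49
  G = 125
  T = 205 − 49 + 3·125 = 531
  K = 160 + 4·49 + 2·531 = 1418
Policy A (T − 11):
  C = 49
  G = 125
  T = 205 − 49 + 3·125 (−11 from intervention) = 520
  K = 160 + 4·49 + 2·520 = 1396
ΔK = 1396 − 1418 = -22; ΔT = 520 − 531 = -11
Score = 1·(-22) + (-1)·(-11) = -11

-11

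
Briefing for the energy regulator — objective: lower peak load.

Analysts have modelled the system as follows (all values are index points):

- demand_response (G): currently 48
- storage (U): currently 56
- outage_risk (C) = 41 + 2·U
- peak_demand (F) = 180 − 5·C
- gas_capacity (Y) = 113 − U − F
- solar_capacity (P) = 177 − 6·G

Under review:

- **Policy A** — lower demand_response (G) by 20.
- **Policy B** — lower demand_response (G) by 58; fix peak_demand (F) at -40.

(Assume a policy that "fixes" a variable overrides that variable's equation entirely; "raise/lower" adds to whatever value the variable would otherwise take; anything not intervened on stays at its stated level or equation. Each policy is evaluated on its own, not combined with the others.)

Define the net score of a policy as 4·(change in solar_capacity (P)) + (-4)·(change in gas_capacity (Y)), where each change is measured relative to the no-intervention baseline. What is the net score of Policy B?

Baseline:
  G = 48
  U = 56
  C = 41 + 2·56 = 153
  F = 180 − 5·153 = -585
  Y = 113 − 56 − (-585) = 642
  P = 177 − 6·48 = -111
Policy B (G − 58, F := -40):
  G = 48 − 58 = -10
  U = 56
  C = 41 + 2·56 = 153
  F = -40
  Y = 113 − 56 − (-40) = 97
  P = 177 − 6·(-10) = 237
ΔP = 237 − (-111) = 348; ΔY = 97 − 642 = -545
Score = 4·348 + (-4)·(-545) = 3572

3572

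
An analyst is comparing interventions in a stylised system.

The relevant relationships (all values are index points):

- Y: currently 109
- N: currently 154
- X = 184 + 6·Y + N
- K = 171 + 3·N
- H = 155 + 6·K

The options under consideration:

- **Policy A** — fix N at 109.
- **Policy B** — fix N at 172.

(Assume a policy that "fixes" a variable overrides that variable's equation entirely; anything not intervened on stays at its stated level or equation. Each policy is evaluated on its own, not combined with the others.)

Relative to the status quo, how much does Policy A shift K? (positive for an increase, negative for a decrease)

-135

Baseline:
  N = 154
  K = 171 + 3·154 = 633
Policy A (N := 109):
  N = 109
  K = 171 + 3·109 = 498
Change in K: 498 − 633 = -135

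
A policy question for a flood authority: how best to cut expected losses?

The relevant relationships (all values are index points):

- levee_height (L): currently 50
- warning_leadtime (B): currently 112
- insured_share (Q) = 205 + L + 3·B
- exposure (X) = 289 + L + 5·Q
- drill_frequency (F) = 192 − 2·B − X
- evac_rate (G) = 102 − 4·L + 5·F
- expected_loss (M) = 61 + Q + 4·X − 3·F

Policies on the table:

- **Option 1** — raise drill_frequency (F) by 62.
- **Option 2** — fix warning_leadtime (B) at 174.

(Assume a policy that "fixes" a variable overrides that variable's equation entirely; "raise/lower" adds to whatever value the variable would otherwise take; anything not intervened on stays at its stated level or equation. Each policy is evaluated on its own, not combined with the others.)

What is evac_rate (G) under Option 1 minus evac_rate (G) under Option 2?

5580

Option 1 (F + 62):
  L = 50
  B = 112
  Q = 205 + 50 + 3·112 = 591
  X = 289 + 50 + 5·591 = 3294
  F = 192 − 2·112 − 3294 (+62 from intervention) = -3264
  G = 102 − 4·50 + 5·(-3264) = -16418
Option 2 (B := 174):
  L = 50
  B = 174
  Q = 205 + 50 + 3·174 = 777
  X = 289 + 50 + 5·777 = 4224
  F = 192 − 2·174 − 4224 = -4380
  G = 102 − 4·50 + 5·(-4380) = -21998
G: -16418 − (-21998) = 5580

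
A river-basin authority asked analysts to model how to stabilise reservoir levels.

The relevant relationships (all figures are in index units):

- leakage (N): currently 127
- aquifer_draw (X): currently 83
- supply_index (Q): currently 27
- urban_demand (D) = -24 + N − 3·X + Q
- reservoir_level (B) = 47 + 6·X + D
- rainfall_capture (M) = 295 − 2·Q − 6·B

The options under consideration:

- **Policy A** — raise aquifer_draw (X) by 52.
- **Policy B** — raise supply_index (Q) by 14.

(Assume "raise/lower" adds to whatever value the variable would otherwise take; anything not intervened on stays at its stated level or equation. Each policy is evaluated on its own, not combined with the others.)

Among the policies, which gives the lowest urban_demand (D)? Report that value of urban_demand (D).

Policy A (X + 52):
  N = 127
  X = 83 + 52 = 135
  Q = 27
  D = -24 + 127 − 3·135 + 27 = -275
Policy B (Q + 14):
  N = 127
  X = 83
  Q = 27 + 14 = 41
  D = -24 + 127 − 3·83 + 41 = -105
Comparing — Policy A: D=-275, Policy B: D=-105. Lowest is -275 (Policy A).

-275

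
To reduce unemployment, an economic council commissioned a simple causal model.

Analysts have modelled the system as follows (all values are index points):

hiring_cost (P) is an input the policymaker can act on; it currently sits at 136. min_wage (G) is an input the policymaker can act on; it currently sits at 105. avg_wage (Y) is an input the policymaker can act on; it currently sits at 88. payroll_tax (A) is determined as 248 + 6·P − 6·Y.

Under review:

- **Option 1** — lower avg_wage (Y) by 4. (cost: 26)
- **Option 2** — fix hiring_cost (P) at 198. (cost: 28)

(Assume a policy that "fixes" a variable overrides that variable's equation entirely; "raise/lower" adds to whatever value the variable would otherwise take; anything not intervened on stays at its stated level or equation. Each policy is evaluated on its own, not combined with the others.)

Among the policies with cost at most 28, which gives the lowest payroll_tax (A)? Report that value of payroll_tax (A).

Option 1 (Y − 4):
  P = 136
  Y = 88 − 4 = 84
  A = 248 + 6·136 − 6·84 = 560
Option 2 (P := 198):
  P = 198
  Y = 88
  A = 248 + 6·198 − 6·88 = 908
Comparing — Option 1: A=560, Option 2: A=908. Lowest is 560 (Option 1).

560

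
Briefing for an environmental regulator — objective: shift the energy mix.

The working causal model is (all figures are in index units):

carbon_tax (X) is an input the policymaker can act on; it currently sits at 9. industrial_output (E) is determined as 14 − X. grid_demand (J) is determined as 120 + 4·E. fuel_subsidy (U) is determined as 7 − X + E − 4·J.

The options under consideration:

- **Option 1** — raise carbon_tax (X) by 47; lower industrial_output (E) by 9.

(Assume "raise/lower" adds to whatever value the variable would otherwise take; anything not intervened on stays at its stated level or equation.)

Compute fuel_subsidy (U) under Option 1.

Option 1 (X + 47, E − 9):
  X = 9 + 47 = 56
  E = 14 − 56 (−9 from intervention) = -51
  J = 120 + 4·(-51) = -84
  U = 7 − 56 + (-51) − 4·(-84) = 236

236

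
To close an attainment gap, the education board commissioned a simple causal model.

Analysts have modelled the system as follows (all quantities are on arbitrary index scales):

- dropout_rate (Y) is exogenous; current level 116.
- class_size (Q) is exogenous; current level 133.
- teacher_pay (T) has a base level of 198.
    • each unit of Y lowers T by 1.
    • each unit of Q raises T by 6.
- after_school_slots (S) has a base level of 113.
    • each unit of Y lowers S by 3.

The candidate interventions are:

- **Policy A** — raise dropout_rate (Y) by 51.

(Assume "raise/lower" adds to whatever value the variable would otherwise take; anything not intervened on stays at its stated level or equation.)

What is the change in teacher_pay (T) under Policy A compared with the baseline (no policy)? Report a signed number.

Baseline:
  Y = 116
  Q = 133
  T = 198 − 116 + 6·133 = 880
Policy A (Y + 51):
  Y = 116 + 51 = 167
  Q = 133
  T = 198 − 167 + 6·133 = 829
Change in T: 829 − 880 = -51

-51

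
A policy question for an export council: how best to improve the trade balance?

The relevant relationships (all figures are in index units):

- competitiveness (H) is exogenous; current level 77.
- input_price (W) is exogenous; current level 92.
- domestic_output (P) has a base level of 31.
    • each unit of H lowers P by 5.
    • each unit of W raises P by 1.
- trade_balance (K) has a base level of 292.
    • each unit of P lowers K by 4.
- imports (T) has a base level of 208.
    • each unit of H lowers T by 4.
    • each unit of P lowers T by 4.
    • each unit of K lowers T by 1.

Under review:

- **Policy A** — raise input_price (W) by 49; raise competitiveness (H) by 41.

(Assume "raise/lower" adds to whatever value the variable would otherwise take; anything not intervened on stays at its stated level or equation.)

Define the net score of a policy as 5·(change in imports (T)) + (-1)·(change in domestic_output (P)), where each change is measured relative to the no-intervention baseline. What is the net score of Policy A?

Baseline:
  H = 77
  W = 92
  P = 31 − 5·77 + 92 = -262
  K = 292 − 4·(-262) = 1340
  T = 208 − 4·77 − 4·(-262) − 1340 = -392
Policy A (W + 49, H + 41):
  H = 77 + 41 = 118
  W = 92 + 49 = 141
  P = 31 − 5·118 + 141 = -418
  K = 292 − 4·(-418) = 1964
  T = 208 − 4·118 − 4·(-418) − 1964 = -556
ΔT = -556 − (-392) = -164; ΔP = -418 − (-262) = -156
Score = 5·(-164) + (-1)·(-156) = -664

-664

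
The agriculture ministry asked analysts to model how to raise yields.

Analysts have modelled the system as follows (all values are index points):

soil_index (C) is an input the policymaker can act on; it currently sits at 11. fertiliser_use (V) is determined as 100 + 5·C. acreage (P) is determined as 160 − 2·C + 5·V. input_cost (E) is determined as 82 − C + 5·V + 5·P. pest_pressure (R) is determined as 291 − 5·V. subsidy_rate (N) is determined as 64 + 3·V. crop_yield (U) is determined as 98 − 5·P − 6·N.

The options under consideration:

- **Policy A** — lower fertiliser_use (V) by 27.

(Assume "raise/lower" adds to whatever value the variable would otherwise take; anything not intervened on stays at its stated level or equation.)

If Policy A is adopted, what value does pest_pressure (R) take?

Policy A (V − 27):
  C = 11
  V = 100 + 5·11 (−27 from intervention) = 128
  R = 291 − 5·128 = -349

-349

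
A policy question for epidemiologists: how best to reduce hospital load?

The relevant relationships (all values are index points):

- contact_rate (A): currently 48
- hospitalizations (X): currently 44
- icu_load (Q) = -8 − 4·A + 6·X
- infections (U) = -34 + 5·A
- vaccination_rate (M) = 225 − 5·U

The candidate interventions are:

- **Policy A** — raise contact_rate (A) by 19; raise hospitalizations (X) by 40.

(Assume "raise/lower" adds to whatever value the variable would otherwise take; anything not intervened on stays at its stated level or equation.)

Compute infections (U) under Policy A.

301

Policy A (A + 19, X + 40):
  A = 48 + 19 = 67
  U = -34 + 5·67 = 301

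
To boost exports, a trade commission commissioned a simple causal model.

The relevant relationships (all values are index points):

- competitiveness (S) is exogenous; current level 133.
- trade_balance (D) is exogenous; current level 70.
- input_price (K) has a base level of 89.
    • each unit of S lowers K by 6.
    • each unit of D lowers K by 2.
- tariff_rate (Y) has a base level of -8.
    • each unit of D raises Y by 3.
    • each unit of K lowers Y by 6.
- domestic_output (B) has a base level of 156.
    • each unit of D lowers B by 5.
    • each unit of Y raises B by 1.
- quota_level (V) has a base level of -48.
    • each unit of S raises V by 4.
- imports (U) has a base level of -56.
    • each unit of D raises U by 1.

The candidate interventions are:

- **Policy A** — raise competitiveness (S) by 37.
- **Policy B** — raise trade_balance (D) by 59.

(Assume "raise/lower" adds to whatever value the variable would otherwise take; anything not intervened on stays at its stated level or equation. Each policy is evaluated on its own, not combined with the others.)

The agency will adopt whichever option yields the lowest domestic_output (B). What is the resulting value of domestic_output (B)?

Policy A (S + 37):
  S = 133 + 37 = 170
  D = 70
  K = 89 − 6·170 − 2·70 = -1071
  Y = -8 + 3·70 − 6·(-1071) = 6628
  B = 156 − 5·70 + 6628 = 6434
Policy B (D + 59):
  S = 133
  D = 70 + 59 = 129
  K = 89 − 6·133 − 2·129 = -967
  Y = -8 + 3·129 − 6·(-967) = 6181
  B = 156 − 5·129 + 6181 = 5692
Comparing — Policy A: B=6434, Policy B: B=5692. Lowest is 5692 (Policy B).

5692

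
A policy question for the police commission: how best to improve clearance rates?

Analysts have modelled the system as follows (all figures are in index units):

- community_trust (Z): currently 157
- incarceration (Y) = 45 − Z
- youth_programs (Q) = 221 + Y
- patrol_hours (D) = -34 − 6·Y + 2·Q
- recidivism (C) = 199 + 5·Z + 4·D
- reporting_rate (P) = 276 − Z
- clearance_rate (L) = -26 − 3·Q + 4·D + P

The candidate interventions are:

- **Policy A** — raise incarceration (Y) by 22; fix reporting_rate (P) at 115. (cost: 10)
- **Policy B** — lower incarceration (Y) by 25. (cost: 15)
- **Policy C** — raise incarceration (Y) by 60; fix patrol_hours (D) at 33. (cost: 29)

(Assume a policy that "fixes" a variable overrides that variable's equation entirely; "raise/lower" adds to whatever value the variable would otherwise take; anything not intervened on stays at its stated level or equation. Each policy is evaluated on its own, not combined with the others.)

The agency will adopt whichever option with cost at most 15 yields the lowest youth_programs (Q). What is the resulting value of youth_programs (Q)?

84

Policy A (Y + 22, P := 115):
  Z = 157
  Y = 45 − 157 (+22 from intervention) = -90
  Q = 221 + (-90) = 131
Policy B (Y − 25):
  Z = 157
  Y = 45 − 157 (−25 from intervention) = -137
  Q = 221 + (-137) = 84
Comparing — Policy A: Q=131, Policy B: Q=84. Lowest is 84 (Policy B).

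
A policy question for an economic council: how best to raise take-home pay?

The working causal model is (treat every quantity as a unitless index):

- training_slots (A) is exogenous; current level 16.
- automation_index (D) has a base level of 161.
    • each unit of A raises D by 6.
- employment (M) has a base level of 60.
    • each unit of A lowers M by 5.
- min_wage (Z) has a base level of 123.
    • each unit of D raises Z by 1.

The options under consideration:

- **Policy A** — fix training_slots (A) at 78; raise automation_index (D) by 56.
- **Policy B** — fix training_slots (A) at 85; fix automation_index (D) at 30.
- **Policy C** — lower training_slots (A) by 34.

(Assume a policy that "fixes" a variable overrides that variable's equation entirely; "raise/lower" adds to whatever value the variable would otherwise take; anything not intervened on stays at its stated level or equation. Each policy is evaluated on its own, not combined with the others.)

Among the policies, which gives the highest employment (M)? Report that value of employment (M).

150

Policy A (A := 78, D + 56):
  A = 78
  M = 60 − 5·78 = -330
Policy B (A := 85, D := 30):
  A = 85
  M = 60 − 5·85 = -365
Policy C (A − 34):
  A = 16 − 34 = -18
  M = 60 − 5·(-18) = 150
Comparing — Policy A: M=-330, Policy B: M=-365, Policy C: M=150. Highest is 150 (Policy C).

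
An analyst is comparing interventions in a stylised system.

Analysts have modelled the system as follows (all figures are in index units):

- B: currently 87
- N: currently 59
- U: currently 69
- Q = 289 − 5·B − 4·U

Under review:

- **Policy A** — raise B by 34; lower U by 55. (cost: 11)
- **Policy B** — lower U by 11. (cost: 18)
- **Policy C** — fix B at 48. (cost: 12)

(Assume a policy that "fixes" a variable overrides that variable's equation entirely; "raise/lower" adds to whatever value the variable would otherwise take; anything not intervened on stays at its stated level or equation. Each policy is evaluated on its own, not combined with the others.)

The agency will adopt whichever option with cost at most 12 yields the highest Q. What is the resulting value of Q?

-227

Policy A (B + 34, U − 55):
  B = 87 + 34 = 121
  U = 69 − 55 = 14
  Q = 289 − 5·121 − 4·14 = -372
Policy C (B := 48):
  B = 48
  U = 69
  Q = 289 − 5·48 − 4·69 = -227
Comparing — Policy A: Q=-372, Policy C: Q=-227. Highest is -227 (Policy C).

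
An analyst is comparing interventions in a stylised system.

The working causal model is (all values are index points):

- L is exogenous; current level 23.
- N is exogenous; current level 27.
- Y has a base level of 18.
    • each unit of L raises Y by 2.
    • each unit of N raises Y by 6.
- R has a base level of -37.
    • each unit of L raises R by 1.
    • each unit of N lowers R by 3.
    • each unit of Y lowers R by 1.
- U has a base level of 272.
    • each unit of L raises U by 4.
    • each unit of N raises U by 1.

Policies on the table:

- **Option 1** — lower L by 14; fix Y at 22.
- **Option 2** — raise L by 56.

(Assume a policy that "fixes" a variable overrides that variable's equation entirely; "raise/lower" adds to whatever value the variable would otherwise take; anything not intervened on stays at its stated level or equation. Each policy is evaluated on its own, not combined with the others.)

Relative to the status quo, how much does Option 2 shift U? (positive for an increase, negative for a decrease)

224

Baseline:
  L = 23
  N = 27
  U = 272 + 4·23 + 27 = 391
Option 2 (L + 56):
  L = 23 + 56 = 79
  N = 27
  U = 272 + 4·79 + 27 = 615
Change in U: 615 − 391 = 224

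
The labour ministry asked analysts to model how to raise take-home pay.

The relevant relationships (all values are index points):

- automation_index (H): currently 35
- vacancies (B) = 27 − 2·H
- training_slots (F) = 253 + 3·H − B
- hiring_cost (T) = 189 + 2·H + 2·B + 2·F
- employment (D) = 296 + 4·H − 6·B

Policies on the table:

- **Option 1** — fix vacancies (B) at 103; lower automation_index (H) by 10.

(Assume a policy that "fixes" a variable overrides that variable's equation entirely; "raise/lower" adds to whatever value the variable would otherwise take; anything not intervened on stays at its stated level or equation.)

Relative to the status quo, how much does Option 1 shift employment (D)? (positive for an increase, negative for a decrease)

-916

Baseline:
  H = 35
  B = 27 − 2·35 = -43
  D = 296 + 4·35 − 6·(-43) = 694
Option 1 (B := 103, H − 10):
  H = 35 − 10 = 25
  B = 103
  D = 296 + 4·25 − 6·103 = -222
Change in D: -222 − 694 = -916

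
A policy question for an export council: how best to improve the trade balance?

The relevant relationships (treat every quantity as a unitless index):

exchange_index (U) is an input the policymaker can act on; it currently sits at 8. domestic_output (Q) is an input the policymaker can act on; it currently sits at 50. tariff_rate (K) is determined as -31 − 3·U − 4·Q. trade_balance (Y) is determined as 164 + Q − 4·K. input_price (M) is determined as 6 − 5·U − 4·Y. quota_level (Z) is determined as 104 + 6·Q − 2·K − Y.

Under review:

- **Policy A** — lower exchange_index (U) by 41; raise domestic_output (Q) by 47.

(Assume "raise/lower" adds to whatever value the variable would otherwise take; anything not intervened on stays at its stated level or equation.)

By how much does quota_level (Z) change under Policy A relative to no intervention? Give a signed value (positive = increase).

Baseline:
  U = 8
  Q = 50
  K = -31 − 3·8 − 4·50 = -255
  Y = 164 + 50 − 4·(-255) = 1234
  Z = 104 + 6·50 − 2·(-255) − 1234 = -320
Policy A (U − 41, Q + 47):
  U = 8 − 41 = -33
  Q = 50 + 47 = 97
  K = -31 − 3·(-33) − 4·97 = -320
  Y = 164 + 97 − 4·(-320) = 1541
  Z = 104 + 6·97 − 2·(-320) − 1541 = -215
Change in Z: -215 − (-320) = 105

105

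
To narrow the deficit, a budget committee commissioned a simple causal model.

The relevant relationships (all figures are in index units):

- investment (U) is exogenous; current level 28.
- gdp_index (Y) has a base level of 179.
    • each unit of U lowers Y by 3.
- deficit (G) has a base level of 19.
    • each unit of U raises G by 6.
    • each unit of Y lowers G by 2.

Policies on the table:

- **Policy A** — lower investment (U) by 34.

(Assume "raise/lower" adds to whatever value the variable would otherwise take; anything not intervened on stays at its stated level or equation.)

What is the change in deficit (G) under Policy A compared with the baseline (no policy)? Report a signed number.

Baseline:
  U = 28
  Y = 179 − 3·28 = 95
  G = 19 + 6·28 − 2·95 = -3
Policy A (U − 34):
  U = 28 − 34 = -6
  Y = 179 − 3·(-6) = 197
  G = 19 + 6·(-6) − 2·197 = -411
Change in G: -411 − (-3) = -408

-408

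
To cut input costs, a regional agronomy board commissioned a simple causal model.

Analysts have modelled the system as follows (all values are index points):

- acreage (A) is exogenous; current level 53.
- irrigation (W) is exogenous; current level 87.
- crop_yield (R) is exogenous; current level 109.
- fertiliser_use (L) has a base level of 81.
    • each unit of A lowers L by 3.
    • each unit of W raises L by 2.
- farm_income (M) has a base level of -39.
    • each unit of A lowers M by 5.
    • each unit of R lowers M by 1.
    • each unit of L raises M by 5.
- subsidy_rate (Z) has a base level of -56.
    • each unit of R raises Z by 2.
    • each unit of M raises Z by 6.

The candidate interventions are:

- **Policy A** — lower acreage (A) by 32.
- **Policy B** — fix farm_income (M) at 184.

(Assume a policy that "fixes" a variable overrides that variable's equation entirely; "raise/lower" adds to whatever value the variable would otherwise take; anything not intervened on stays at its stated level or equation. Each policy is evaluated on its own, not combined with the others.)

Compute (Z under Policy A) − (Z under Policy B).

3138

Policy A (A − 32):
  A = 53 − 32 = 21
  W = 87
  R = 109
  L = 81 − 3·21 + 2·87 = 192
  M = -39 − 5·21 − 109 + 5·192 = 707
  Z = -56 + 2·109 + 6·707 = 4404
Policy B (M := 184):
  A = 53
  W = 87
  R = 109
  L = 81 − 3·53 + 2·87 = 96
  M = 184
  Z = -56 + 2·109 + 6·184 = 1266
Z: 4404 − 1266 = 3138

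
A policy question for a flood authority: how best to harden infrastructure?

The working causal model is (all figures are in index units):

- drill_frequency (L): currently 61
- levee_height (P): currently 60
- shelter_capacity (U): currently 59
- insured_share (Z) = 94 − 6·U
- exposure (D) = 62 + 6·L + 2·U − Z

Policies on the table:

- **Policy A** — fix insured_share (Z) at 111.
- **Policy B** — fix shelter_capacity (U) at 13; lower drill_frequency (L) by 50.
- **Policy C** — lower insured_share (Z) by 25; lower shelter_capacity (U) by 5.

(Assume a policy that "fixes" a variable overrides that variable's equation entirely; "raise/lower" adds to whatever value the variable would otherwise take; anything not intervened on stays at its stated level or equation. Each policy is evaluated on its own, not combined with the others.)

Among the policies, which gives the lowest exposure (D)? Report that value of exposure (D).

Policy A (Z := 111):
  L = 61
  U = 59
  Z = 111
  D = 62 + 6·61 + 2·59 − 111 = 435
Policy B (U := 13, L − 50):
  L = 61 − 50 = 11
  U = 13
  Z = 94 − 6·13 = 16
  D = 62 + 6·11 + 2·13 − 16 = 138
Policy C (Z − 25, U − 5):
  L = 61
  U = 59 − 5 = 54
  Z = 94 − 6·54 (−25 from intervention) = -255
  D = 62 + 6·61 + 2·54 − (-255) = 791
Comparing — Policy A: D=435, Policy B: D=138, Policy C: D=791. Lowest is 138 (Policy B).

138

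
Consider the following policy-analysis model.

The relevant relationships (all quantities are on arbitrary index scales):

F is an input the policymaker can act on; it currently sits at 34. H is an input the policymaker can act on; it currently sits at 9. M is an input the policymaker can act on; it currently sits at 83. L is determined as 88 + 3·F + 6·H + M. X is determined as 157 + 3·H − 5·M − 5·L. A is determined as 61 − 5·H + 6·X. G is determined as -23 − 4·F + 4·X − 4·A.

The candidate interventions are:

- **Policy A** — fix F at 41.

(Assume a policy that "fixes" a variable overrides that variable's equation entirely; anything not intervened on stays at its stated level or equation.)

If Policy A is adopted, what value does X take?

Policy A (F := 41):
  F = 41
  H = 9
  M = 83
  L = 88 + 3·41 + 6·9 + 83 = 348
  X = 157 + 3·9 − 5·83 − 5·348 = -1971

-1971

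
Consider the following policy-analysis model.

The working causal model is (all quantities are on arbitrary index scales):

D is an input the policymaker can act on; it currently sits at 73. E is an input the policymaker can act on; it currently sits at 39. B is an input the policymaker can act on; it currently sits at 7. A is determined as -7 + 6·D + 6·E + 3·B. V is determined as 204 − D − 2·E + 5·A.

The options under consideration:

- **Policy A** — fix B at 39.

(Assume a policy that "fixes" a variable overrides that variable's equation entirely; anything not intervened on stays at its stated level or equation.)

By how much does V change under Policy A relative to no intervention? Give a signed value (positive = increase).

480

Baseline:
  D = 73
  E = 39
  B = 7
  A = -7 + 6·73 + 6·39 + 3·7 = 686
  V = 204 − 73 − 2·39 + 5·686 = 3483
Policy A (B := 39):
  D = 73
  E = 39
  B = 39
  A = -7 + 6·73 + 6·39 + 3·39 = 782
  V = 204 − 73 − 2·39 + 5·782 = 3963
Change in V: 3963 − 3483 = 480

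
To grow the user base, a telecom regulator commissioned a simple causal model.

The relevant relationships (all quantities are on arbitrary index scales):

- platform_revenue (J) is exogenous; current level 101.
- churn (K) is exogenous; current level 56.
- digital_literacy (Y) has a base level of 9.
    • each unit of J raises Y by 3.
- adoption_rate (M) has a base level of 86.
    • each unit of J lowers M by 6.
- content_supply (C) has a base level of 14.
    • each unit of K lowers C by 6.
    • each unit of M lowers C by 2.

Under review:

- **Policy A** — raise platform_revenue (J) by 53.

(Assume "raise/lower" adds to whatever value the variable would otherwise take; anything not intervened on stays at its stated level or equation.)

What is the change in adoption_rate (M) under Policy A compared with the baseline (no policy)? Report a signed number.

-318

Baseline:
  J = 101
  M = 86 − 6·101 = -520
Policy A (J + 53):
  J = 101 + 53 = 154
  M = 86 − 6·154 = -838
Change in M: -838 − (-520) = -318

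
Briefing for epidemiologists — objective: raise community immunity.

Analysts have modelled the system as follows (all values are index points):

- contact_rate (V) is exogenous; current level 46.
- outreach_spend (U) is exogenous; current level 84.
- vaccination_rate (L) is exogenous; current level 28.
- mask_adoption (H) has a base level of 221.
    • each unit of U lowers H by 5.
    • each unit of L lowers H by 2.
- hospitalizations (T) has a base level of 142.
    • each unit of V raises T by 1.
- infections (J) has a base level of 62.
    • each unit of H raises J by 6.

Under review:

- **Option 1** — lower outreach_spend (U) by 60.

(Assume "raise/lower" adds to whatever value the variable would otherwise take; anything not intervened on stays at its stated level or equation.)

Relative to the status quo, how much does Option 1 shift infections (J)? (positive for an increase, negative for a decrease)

1800

Baseline:
  U = 84
  L = 28
  H = 221 − 5·84 − 2·28 = -255
  J = 62 + 6·(-255) = -1468
Option 1 (U − 60):
  U = 84 − 60 = 24
  L = 28
  H = 221 − 5·24 − 2·28 = 45
  J = 62 + 6·45 = 332
Change in J: 332 − (-1468) = 1800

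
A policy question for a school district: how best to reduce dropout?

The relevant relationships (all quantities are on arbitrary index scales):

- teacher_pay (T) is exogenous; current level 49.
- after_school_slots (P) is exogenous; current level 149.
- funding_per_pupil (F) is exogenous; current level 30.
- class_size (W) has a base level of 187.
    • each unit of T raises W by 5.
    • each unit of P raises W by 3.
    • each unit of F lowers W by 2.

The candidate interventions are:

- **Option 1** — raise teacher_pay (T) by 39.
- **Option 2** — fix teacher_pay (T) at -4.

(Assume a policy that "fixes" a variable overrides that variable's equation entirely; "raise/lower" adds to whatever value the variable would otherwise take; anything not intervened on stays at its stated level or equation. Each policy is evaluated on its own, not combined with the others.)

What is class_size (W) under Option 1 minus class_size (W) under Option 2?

460

Option 1 (T + 39):
  T = 49 + 39 = 88
  P = 149
  F = 30
  W = 187 + 5·88 + 3·149 − 2·30 = 1014
Option 2 (T := -4):
  T = -4
  P = 149
  F = 30
  W = 187 + 5·(-4) + 3·149 − 2·30 = 554
W: 1014 − 554 = 460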